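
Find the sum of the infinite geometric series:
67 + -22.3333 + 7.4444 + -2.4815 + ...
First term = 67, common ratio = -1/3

For |r| < 1, S = a / (1 - r)
S = 67 / (1 - (-1/3))
S = 67 / (4/3)
S = 201/4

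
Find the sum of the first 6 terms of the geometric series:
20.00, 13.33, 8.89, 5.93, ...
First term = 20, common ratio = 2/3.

Sₙ = a(1 - rⁿ) / (1 - r)
S_6 = 20(1 - (2/3)^6) / (1 - (2/3))
S_6 = 20(1 - (64/729)) / (1/3)
S_6 = 13300/243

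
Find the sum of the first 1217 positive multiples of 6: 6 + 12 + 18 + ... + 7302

Factor out 6: = 6(1 + 2 + ... + 1217) = 6 × n(n+1)/2
= 6 × 1217×1218/2
= 6 × 741153
= 4446918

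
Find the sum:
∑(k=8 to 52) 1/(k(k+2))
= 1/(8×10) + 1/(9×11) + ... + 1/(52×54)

Partial fractions: 1/(k(k+2)) = (1/2)[1/k - 1/(k+2)]
Telescoping leaves the first two and last two terms:
= (1/2)[1/8 + 1/9 - 1/53 - 1/54]
= 2275/22896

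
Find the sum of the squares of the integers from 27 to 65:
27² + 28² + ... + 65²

Use ∑_{k=1}^{n} k² = n(n+1)(2n+1)/6, then subtract the first 26 terms.
∑_{k=1}^{65} k² = 65×66×131/6 = 93665
∑_{k=1}^{26} k² = 26×27×53/6 = 6201
∑_{k=27}^{65} k² = 93665 - 6201 = 87464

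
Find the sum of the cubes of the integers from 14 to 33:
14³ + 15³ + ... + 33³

Use ∑_{k=1}^{n} k³ = [n(n+1)/2]², then subtract the first 13 terms.
∑_{k=1}^{33} k³ = [33×34/2]² = 561² = 314721
∑_{k=1}^{13} k³ = [13×14/2]² = 91² = 8281
∑_{k=14}^{33} k³ = 314721 - 8281 = 306440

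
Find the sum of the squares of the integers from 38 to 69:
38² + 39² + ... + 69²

Use ∑_{k=1}^{n} k² = n(n+1)(2n+1)/6, then subtract the first 37 terms.
∑_{k=1}^{69} k² = 69×70×139/6 = 111895
∑_{k=1}^{37} k² = 37×38×75/6 = 17575
∑_{k=38}^{69} k² = 111895 - 17575 = 94320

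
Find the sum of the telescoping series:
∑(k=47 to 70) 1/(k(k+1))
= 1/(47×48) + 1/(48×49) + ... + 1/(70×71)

Partial fractions: 1/(k(k+1)) = 1/k - 1/(k+1)
The series telescopes:
= (1/47 - 1/48) + (1/48 - 1/49) + ... + (1/70 - 1/71)
= 1/47 - 1/71
= 24/3337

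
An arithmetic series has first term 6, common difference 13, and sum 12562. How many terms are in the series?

Using S = n/2 × [2a + (n-1)d]
12562 = n/2 × [2(6) + (n-1)(13)]
12562 = n/2 × [12 + 13n - 13]
25124 = n × [-1 + 13n]
13n² + (-1)n - 25124 = 0
Discriminant: Δ = (-1)² - 4(13)(-25124) = 1 + 1306448 = 1306449
√Δ = 1143
n = [-(-1) + √Δ] / (2·13) = (1 + 1143) / 26 = 1144 / 26 = 44
(The negative root is discarded since n must be a positive integer.)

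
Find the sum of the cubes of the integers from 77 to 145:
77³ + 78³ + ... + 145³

Use ∑_{k=1}^{n} k³ = [n(n+1)/2]², then subtract the first 76 terms.
∑_{k=1}^{145} k³ = [145×146/2]² = 10585² = 112042225
∑_{k=1}^{76} k³ = [76×77/2]² = 2926² = 8561476
∑_{k=77}^{145} k³ = 112042225 - 8561476 = 103480749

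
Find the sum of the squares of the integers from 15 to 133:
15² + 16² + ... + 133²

Use ∑_{k=1}^{n} k² = n(n+1)(2n+1)/6, then subtract the first 14 terms.
∑_{k=1}^{133} k² = 133×134×267/6 = 793079
∑_{k=1}^{14} k² = 14×15×29/6 = 1015
∑_{k=15}^{133} k² = 793079 - 1015 = 792064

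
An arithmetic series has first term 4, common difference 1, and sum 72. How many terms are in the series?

Using S = n/2 × [2a + (n-1)d]
72 = n/2 × [2(4) + (n-1)(1)]
72 = n/2 × [8 + 1n - 1]
144 = n × [7 + 1n]
1n² + (7)n - 144 = 0
Discriminant: Δ = (7)² - 4(1)(-144) = 49 + 576 = 625
√Δ = 25
n = [-(7) + √Δ] / (2·1) = (-7 + 25) / 2 = 18 / 2 = 9
(The negative root is discarded since n must be a positive integer.)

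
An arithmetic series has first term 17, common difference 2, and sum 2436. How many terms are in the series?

Using S = n/2 × [2a + (n-1)d]
2436 = n/2 × [2(17) + (n-1)(2)]
2436 = n/2 × [34 + 2n - 2]
4872 = n × [32 + 2n]
2n² + (32)n - 4872 = 0
Discriminant: Δ = (32)² - 4(2)(-4872) = 1024 + 38976 = 40000
√Δ = 200
n = [-(32) + √Δ] / (2·2) = (-32 + 200) / 4 = 168 / 4 = 42
(The negative root is discarded since n must be a positive integer.)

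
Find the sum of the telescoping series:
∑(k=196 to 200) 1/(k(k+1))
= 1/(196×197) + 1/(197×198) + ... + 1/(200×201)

Partial fractions: 1/(k(k+1)) = 1/k - 1/(k+1)
The series telescopes:
= (1/196 - 1/197) + (1/197 - 1/198) + ... + (1/200 - 1/201)
= 1/196 - 1/201
= 5/39396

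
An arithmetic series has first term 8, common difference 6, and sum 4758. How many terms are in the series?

Using S = n/2 × [2a + (n-1)d]
4758 = n/2 × [2(8) + (n-1)(6)]
4758 = n/2 × [16 + 6n - 6]
9516 = n × [10 + 6n]
6n² + (10)n - 9516 = 0
Discriminant: Δ = (10)² - 4(6)(-9516) = 100 + 228384 = 228484
√Δ = 478
n = [-(10) + √Δ] / (2·6) = (-10 + 478) / 12 = 468 / 12 = 39
(The negative root is discarded since n must be a positive integer.)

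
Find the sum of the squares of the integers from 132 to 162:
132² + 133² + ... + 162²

Use ∑_{k=1}^{n} k² = n(n+1)(2n+1)/6, then subtract the first 131 terms.
∑_{k=1}^{162} k² = 162×163×325/6 = 1430325
∑_{k=1}^{131} k² = 131×132×263/6 = 757966
∑_{k=132}^{162} k² = 1430325 - 757966 = 672359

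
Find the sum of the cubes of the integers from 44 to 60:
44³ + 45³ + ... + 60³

Use ∑_{k=1}^{n} k³ = [n(n+1)/2]², then subtract the first 43 terms.
∑_{k=1}^{60} k³ = [60×61/2]² = 1830² = 3348900
∑_{k=1}^{43} k³ = [43×44/2]² = 946² = 894916
∑_{k=44}^{60} k³ = 3348900 - 894916 = 2453984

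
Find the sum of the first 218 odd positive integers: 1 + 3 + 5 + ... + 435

Sum of first n odd numbers = n²
= 218²
= 47524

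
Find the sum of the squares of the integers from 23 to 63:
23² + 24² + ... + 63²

Use ∑_{k=1}^{n} k² = n(n+1)(2n+1)/6, then subtract the first 22 terms.
∑_{k=1}^{63} k² = 63×64×127/6 = 85344
∑_{k=1}^{22} k² = 22×23×45/6 = 3795
∑_{k=23}^{63} k² = 85344 - 3795 = 81549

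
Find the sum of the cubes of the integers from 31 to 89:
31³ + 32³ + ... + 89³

Use ∑_{k=1}^{n} k³ = [n(n+1)/2]², then subtract the first 30 terms.
∑_{k=1}^{89} k³ = [89×90/2]² = 4005² = 16040025
∑_{k=1}^{30} k³ = [30×31/2]² = 465² = 216225
∑_{k=31}^{89} k³ = 16040025 - 216225 = 15823800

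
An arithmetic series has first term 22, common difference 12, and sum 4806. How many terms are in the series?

Using S = n/2 × [2a + (n-1)d]
4806 = n/2 × [2(22) + (n-1)(12)]
4806 = n/2 × [44 + 12n - 12]
9612 = n × [32 + 12n]
12n² + (32)n - 9612 = 0
Discriminant: Δ = (32)² - 4(12)(-9612) = 1024 + 461376 = 462400
√Δ = 680
n = [-(32) + √Δ] / (2·12) = (-32 + 680) / 24 = 648 / 24 = 27
(The negative root is discarded since n must be a positive integer.)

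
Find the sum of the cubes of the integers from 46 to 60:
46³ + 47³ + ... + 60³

Use ∑_{k=1}^{n} k³ = [n(n+1)/2]², then subtract the first 45 terms.
∑_{k=1}^{60} k³ = [60×61/2]² = 1830² = 3348900
∑_{k=1}^{45} k³ = [45×46/2]² = 1035² = 1071225
∑_{k=46}^{60} k³ = 3348900 - 1071225 = 2277675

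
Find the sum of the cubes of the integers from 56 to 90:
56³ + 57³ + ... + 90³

Use ∑_{k=1}^{n} k³ = [n(n+1)/2]², then subtract the first 55 terms.
∑_{k=1}^{90} k³ = [90×91/2]² = 4095² = 16769025
∑_{k=1}^{55} k³ = [55×56/2]² = 1540² = 2371600
∑_{k=56}^{90} k³ = 16769025 - 2371600 = 14397425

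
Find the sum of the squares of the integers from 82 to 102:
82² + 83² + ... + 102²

Use ∑_{k=1}^{n} k² = n(n+1)(2n+1)/6, then subtract the first 81 terms.
∑_{k=1}^{102} k² = 102×103×205/6 = 358955
∑_{k=1}^{81} k² = 81×82×163/6 = 180441
∑_{k=82}^{102} k² = 358955 - 180441 = 178514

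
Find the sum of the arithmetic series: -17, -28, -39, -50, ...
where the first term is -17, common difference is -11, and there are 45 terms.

Sₙ = n/2 × (first + last)
Last term = a + (n-1)d = -17 + (45-1)×(-11) = -501
S_45 = 45/2 × (-17 + (-501))
S_45 = 45/2 × (-518) = -11655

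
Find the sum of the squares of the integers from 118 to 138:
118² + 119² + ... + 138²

Use ∑_{k=1}^{n} k² = n(n+1)(2n+1)/6, then subtract the first 117 terms.
∑_{k=1}^{138} k² = 138×139×277/6 = 885569
∑_{k=1}^{117} k² = 117×118×235/6 = 540735
∑_{k=118}^{138} k² = 885569 - 540735 = 344834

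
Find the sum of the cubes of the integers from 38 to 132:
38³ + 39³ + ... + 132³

Use ∑_{k=1}^{n} k³ = [n(n+1)/2]², then subtract the first 37 terms.
∑_{k=1}^{132} k³ = [132×133/2]² = 8778² = 77053284
∑_{k=1}^{37} k³ = [37×38/2]² = 703² = 494209
∑_{k=38}^{132} k³ = 77053284 - 494209 = 76559075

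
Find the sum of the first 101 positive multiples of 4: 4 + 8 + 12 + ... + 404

Factor out 4: = 4(1 + 2 + ... + 101) = 4 × n(n+1)/2
= 4 × 101×102/2
= 4 × 5151
= 20604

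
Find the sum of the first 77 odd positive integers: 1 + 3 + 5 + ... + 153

Sum of first n odd numbers = n²
= 77²
= 5929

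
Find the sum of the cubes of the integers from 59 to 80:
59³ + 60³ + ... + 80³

Use ∑_{k=1}^{n} k³ = [n(n+1)/2]², then subtract the first 58 terms.
∑_{k=1}^{80} k³ = [80×81/2]² = 3240² = 10497600
∑_{k=1}^{58} k³ = [58×59/2]² = 1711² = 2927521
∑_{k=59}^{80} k³ = 10497600 - 2927521 = 7570079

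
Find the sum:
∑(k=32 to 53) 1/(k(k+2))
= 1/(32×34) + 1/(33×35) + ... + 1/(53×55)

Partial fractions: 1/(k(k+2)) = (1/2)[1/k - 1/(k+2)]
Telescoping leaves the first two and last two terms:
= (1/2)[1/32 + 1/33 - 1/54 - 1/55]
= 1181/95040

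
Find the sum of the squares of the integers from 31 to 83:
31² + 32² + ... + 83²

Use ∑_{k=1}^{n} k² = n(n+1)(2n+1)/6, then subtract the first 30 terms.
∑_{k=1}^{83} k² = 83×84×167/6 = 194054
∑_{k=1}^{30} k² = 30×31×61/6 = 9455
∑_{k=31}^{83} k² = 194054 - 9455 = 184599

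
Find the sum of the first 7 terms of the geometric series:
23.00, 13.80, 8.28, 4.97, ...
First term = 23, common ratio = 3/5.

Sₙ = a(1 - rⁿ) / (1 - r)
S_7 = 23(1 - (3/5)^7) / (1 - (3/5))
S_7 = 23(1 - (2187/78125)) / (2/5)
S_7 = 873287/15625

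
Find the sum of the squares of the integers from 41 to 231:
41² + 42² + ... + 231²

Use ∑_{k=1}^{n} k² = n(n+1)(2n+1)/6, then subtract the first 40 terms.
∑_{k=1}^{231} k² = 231×232×463/6 = 4135516
∑_{k=1}^{40} k² = 40×41×81/6 = 22140
∑_{k=41}^{231} k² = 4135516 - 22140 = 4113376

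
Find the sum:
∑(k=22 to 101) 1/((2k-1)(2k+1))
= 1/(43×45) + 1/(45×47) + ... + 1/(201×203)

Partial fractions: 1/((2k-1)(2k+1)) = (1/2)[1/(2k-1) - 1/(2k+1)]
The series telescopes:
= (1/2)[1/43 - 1/203]
= 80/8729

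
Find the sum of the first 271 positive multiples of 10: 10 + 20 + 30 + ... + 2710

Factor out 10: = 10(1 + 2 + ... + 271) = 10 × n(n+1)/2
= 10 × 271×272/2
= 10 × 36856
= 368560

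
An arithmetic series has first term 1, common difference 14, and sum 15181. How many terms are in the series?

Using S = n/2 × [2a + (n-1)d]
15181 = n/2 × [2(1) + (n-1)(14)]
15181 = n/2 × [2 + 14n - 14]
30362 = n × [-12 + 14n]
14n² + (-12)n - 30362 = 0
Discriminant: Δ = (-12)² - 4(14)(-30362) = 144 + 1700272 = 1700416
√Δ = 1304
n = [-(-12) + √Δ] / (2·14) = (12 + 1304) / 28 = 1316 / 28 = 47
(The negative root is discarded since n must be a positive integer.)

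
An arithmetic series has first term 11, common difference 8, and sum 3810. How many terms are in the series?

Using S = n/2 × [2a + (n-1)d]
3810 = n/2 × [2(11) + (n-1)(8)]
3810 = n/2 × [22 + 8n - 8]
7620 = n × [14 + 8n]
8n² + (14)n - 7620 = 0
Discriminant: Δ = (14)² - 4(8)(-7620) = 196 + 243840 = 244036
√Δ = 494
n = [-(14) + √Δ] / (2·8) = (-14 + 494) / 16 = 480 / 16 = 30
(The negative root is discarded since n must be a positive integer.)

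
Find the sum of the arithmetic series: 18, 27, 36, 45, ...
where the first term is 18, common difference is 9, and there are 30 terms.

Sₙ = n/2 × (first + last)
Last term = a + (n-1)d = 18 + (30-1)×9 = 279
S_30 = 30/2 × (18 + 279)
S_30 = 30/2 × 297 = 4455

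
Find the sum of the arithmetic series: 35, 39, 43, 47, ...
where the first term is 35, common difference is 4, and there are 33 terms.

Sₙ = n/2 × (first + last)
Last term = a + (n-1)d = 35 + (33-1)×4 = 163
S_33 = 33/2 × (35 + 163)
S_33 = 33/2 × 198 = 3267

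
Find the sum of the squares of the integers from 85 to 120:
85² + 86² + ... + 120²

Use ∑_{k=1}^{n} k² = n(n+1)(2n+1)/6, then subtract the first 84 terms.
∑_{k=1}^{120} k² = 120×121×241/6 = 583220
∑_{k=1}^{84} k² = 84×85×169/6 = 201110
∑_{k=85}^{120} k² = 583220 - 201110 = 382110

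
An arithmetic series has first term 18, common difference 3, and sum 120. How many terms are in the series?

Using S = n/2 × [2a + (n-1)d]
120 = n/2 × [2(18) + (n-1)(3)]
120 = n/2 × [36 + 3n - 3]
240 = n × [33 + 3n]
3n² + (33)n - 240 = 0
Discriminant: Δ = (33)² - 4(3)(-240) = 1089 + 2880 = 3969
√Δ = 63
n = [-(33) + √Δ] / (2·3) = (-33 + 63) / 6 = 30 / 6 = 5
(The negative root is discarded since n must be a positive integer.)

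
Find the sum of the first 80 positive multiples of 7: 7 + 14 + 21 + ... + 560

Factor out 7: = 7(1 + 2 + ... + 80) = 7 × n(n+1)/2
= 7 × 80×81/2
= 7 × 3240
= 22680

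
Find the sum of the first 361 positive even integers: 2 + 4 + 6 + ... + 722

Sum of first n even numbers = n(n+1)
= 361×362
= 130682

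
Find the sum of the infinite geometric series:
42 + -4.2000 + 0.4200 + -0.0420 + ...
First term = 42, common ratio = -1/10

For |r| < 1, S = a / (1 - r)
S = 42 / (1 - (-1/10))
S = 42 / (11/10)
S = 420/11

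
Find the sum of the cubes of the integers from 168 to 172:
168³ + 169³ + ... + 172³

Use ∑_{k=1}^{n} k³ = [n(n+1)/2]², then subtract the first 167 terms.
∑_{k=1}^{172} k³ = [172×173/2]² = 14878² = 221354884
∑_{k=1}^{167} k³ = [167×168/2]² = 14028² = 196784784
∑_{k=168}^{172} k³ = 221354884 - 196784784 = 24570100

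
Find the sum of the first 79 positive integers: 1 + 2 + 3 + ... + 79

Formula: ∑k = n(n+1)/2
= 79×80/2
= 6320/2
= 3160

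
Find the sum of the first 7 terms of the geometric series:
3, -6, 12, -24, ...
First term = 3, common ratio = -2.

Sₙ = a(1 - rⁿ) / (1 - r)
S_7 = 3(1 - (-2)^7) / (1 - (-2))
S_7 = 3(1 - (-128)) / (3)
S_7 = 129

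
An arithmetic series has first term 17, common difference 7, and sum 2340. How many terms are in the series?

Using S = n/2 × [2a + (n-1)d]
2340 = n/2 × [2(17) + (n-1)(7)]
2340 = n/2 × [34 + 7n - 7]
4680 = n × [27 + 7n]
7n² + (27)n - 4680 = 0
Discriminant: Δ = (27)² - 4(7)(-4680) = 729 + 131040 = 131769
√Δ = 363
n = [-(27) + √Δ] / (2·7) = (-27 + 363) / 14 = 336 / 14 = 24
(The negative root is discarded since n must be a positive integer.)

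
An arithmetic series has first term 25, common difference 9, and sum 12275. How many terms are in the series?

Using S = n/2 × [2a + (n-1)d]
12275 = n/2 × [2(25) + (n-1)(9)]
12275 = n/2 × [50 + 9n - 9]
24550 = n × [41 + 9n]
9n² + (41)n - 24550 = 0
Discriminant: Δ = (41)² - 4(9)(-24550) = 1681 + 883800 = 885481
√Δ = 941
n = [-(41) + √Δ] / (2·9) = (-41 + 941) / 18 = 900 / 18 = 50
(The negative root is discarded since n must be a positive integer.)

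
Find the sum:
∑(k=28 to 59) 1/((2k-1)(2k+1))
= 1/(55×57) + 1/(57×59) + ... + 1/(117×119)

Partial fractions: 1/((2k-1)(2k+1)) = (1/2)[1/(2k-1) - 1/(2k+1)]
The series telescopes:
= (1/2)[1/55 - 1/119]
= 32/6545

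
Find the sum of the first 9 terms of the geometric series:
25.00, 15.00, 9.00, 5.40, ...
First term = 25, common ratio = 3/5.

Sₙ = a(1 - rⁿ) / (1 - r)
S_9 = 25(1 - (3/5)^9) / (1 - (3/5))
S_9 = 25(1 - (19683/1953125)) / (2/5)
S_9 = 966721/15625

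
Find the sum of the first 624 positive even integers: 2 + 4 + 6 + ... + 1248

Sum of first n even numbers = n(n+1)
= 624×625
= 390000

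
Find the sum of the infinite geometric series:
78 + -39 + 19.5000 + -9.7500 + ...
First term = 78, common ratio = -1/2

For |r| < 1, S = a / (1 - r)
S = 78 / (1 - (-1/2))
S = 78 / (3/2)
S = 52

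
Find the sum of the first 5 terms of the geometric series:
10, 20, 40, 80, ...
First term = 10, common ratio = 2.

Sₙ = a(1 - rⁿ) / (1 - r)
S_5 = 10(1 - 2^5) / (1 - 2)
S_5 = 10(1 - 32) / (-1)
S_5 = 310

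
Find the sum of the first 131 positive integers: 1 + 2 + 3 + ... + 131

Formula: ∑k = n(n+1)/2
= 131×132/2
= 17292/2
= 8646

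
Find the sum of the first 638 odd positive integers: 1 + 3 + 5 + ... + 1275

Sum of first n odd numbers = n²
= 638²
= 407044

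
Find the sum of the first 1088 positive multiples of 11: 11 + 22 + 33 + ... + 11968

Factor out 11: = 11(1 + 2 + ... + 1088) = 11 × n(n+1)/2
= 11 × 1088×1089/2
= 11 × 592416
= 6516576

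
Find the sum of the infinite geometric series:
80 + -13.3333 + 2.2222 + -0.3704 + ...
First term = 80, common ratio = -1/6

For |r| < 1, S = a / (1 - r)
S = 80 / (1 - (-1/6))
S = 80 / (7/6)
S = 480/7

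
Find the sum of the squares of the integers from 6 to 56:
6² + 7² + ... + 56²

Use ∑_{k=1}^{n} k² = n(n+1)(2n+1)/6, then subtract the first 5 terms.
∑_{k=1}^{56} k² = 56×57×113/6 = 60116
∑_{k=1}^{5} k² = 5×6×11/6 = 55
∑_{k=6}^{56} k² = 60116 - 55 = 60061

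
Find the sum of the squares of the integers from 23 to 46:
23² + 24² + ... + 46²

Use ∑_{k=1}^{n} k² = n(n+1)(2n+1)/6, then subtract the first 22 terms.
∑_{k=1}^{46} k² = 46×47×93/6 = 33511
∑_{k=1}^{22} k² = 22×23×45/6 = 3795
∑_{k=23}^{46} k² = 33511 - 3795 = 29716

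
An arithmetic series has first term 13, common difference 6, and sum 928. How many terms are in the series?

Using S = n/2 × [2a + (n-1)d]
928 = n/2 × [2(13) + (n-1)(6)]
928 = n/2 × [26 + 6n - 6]
1856 = n × [20 + 6n]
6n² + (20)n - 1856 = 0
Discriminant: Δ = (20)² - 4(6)(-1856) = 400 + 44544 = 44944
√Δ = 212
n = [-(20) + √Δ] / (2·6) = (-20 + 212) / 12 = 192 / 12 = 16
(The negative root is discarded since n must be a positive integer.)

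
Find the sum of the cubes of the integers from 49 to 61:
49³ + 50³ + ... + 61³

Use ∑_{k=1}^{n} k³ = [n(n+1)/2]², then subtract the first 48 terms.
∑_{k=1}^{61} k³ = [61×62/2]² = 1891² = 3575881
∑_{k=1}^{48} k³ = [48×49/2]² = 1176² = 1382976
∑_{k=49}^{61} k³ = 3575881 - 1382976 = 2192905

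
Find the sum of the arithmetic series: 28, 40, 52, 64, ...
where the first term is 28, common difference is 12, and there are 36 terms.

Sₙ = n/2 × (first + last)
Last term = a + (n-1)d = 28 + (36-1)×12 = 448
S_36 = 36/2 × (28 + 448)
S_36 = 36/2 × 476 = 8568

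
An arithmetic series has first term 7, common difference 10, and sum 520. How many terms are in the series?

Using S = n/2 × [2a + (n-1)d]
520 = n/2 × [2(7) + (n-1)(10)]
520 = n/2 × [14 + 10n - 10]
1040 = n × [4 + 10n]
10n² + (4)n - 1040 = 0
Discriminant: Δ = (4)² - 4(10)(-1040) = 16 + 41600 = 41616
√Δ = 204
n = [-(4) + √Δ] / (2·10) = (-4 + 204) / 20 = 200 / 20 = 10
(The negative root is discarded since n must be a positive integer.)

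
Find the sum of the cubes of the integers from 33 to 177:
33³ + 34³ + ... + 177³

Use ∑_{k=1}^{n} k³ = [n(n+1)/2]², then subtract the first 32 terms.
∑_{k=1}^{177} k³ = [177×178/2]² = 15753² = 248157009
∑_{k=1}^{32} k³ = [32×33/2]² = 528² = 278784
∑_{k=33}^{177} k³ = 248157009 - 278784 = 247878225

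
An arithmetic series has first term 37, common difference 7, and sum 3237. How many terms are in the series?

Using S = n/2 × [2a + (n-1)d]
3237 = n/2 × [2(37) + (n-1)(7)]
3237 = n/2 × [74 + 7n - 7]
6474 = n × [67 + 7n]
7n² + (67)n - 6474 = 0
Discriminant: Δ = (67)² - 4(7)(-6474) = 4489 + 181272 = 185761
√Δ = 431
n = [-(67) + √Δ] / (2·7) = (-67 + 431) / 14 = 364 / 14 = 26
(The negative root is discarded since n must be a positive integer.)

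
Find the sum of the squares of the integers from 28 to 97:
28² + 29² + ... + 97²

Use ∑_{k=1}^{n} k² = n(n+1)(2n+1)/6, then subtract the first 27 terms.
∑_{k=1}^{97} k² = 97×98×195/6 = 308945
∑_{k=1}^{27} k² = 27×28×55/6 = 6930
∑_{k=28}^{97} k² = 308945 - 6930 = 302015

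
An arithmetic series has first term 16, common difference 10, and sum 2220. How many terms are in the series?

Using S = n/2 × [2a + (n-1)d]
2220 = n/2 × [2(16) + (n-1)(10)]
2220 = n/2 × [32 + 10n - 10]
4440 = n × [22 + 10n]
10n² + (22)n - 4440 = 0
Discriminant: Δ = (22)² - 4(10)(-4440) = 484 + 177600 = 178084
√Δ = 422
n = [-(22) + √Δ] / (2·10) = (-22 + 422) / 20 = 400 / 20 = 20
(The negative root is discarded since n must be a positive integer.)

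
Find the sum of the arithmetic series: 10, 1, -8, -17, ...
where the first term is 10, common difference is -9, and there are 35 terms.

Sₙ = n/2 × (first + last)
Last term = a + (n-1)d = 10 + (35-1)×(-9) = -296
S_35 = 35/2 × (10 + (-296))
S_35 = 35/2 × (-286) = -5005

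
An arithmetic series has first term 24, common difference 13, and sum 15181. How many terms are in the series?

Using S = n/2 × [2a + (n-1)d]
15181 = n/2 × [2(24) + (n-1)(13)]
15181 = n/2 × [48 + 13n - 13]
30362 = n × [35 + 13n]
13n² + (35)n - 30362 = 0
Discriminant: Δ = (35)² - 4(13)(-30362) = 1225 + 1578824 = 1580049
√Δ = 1257
n = [-(35) + √Δ] / (2·13) = (-35 + 1257) / 26 = 1222 / 26 = 47
(The negative root is discarded since n must be a positive integer.)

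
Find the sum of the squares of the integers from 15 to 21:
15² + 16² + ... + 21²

Use ∑_{k=1}^{n} k² = n(n+1)(2n+1)/6, then subtract the first 14 terms.
∑_{k=1}^{21} k² = 21×22×43/6 = 3311
∑_{k=1}^{14} k² = 14×15×29/6 = 1015
∑_{k=15}^{21} k² = 3311 - 1015 = 2296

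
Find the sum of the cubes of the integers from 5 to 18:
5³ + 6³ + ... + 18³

Use ∑_{k=1}^{n} k³ = [n(n+1)/2]², then subtract the first 4 terms.
∑_{k=1}^{18} k³ = [18×19/2]² = 171² = 29241
∑_{k=1}^{4} k³ = [4×5/2]² = 10² = 100
∑_{k=5}^{18} k³ = 29241 - 100 = 29141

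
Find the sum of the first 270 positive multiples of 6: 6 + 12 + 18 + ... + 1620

Factor out 6: = 6(1 + 2 + ... + 270) = 6 × n(n+1)/2
= 6 × 270×271/2
= 6 × 36585
= 219510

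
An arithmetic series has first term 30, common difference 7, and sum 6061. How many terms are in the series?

Using S = n/2 × [2a + (n-1)d]
6061 = n/2 × [2(30) + (n-1)(7)]
6061 = n/2 × [60 + 7n - 7]
12122 = n × [53 + 7n]
7n² + (53)n - 12122 = 0
Discriminant: Δ = (53)² - 4(7)(-12122) = 2809 + 339416 = 342225
√Δ = 585
n = [-(53) + √Δ] / (2·7) = (-53 + 585) / 14 = 532 / 14 = 38
(The negative root is discarded since n must be a positive integer.)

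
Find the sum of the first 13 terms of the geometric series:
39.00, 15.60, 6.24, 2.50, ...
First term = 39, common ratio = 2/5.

Sₙ = a(1 - rⁿ) / (1 - r)
S_13 = 39(1 - (2/5)^13) / (1 - (2/5))
S_13 = 39(1 - (8192/1220703125)) / (3/5)
S_13 = 15869034129/244140625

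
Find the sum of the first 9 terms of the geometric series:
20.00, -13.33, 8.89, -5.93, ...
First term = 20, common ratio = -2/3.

Sₙ = a(1 - rⁿ) / (1 - r)
S_9 = 20(1 - (-2/3)^9) / (1 - (-2/3))
S_9 = 20(1 - (-512/19683)) / (5/3)
S_9 = 80780/6561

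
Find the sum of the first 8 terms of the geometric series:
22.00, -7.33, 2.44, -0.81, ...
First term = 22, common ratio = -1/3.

Sₙ = a(1 - rⁿ) / (1 - r)
S_8 = 22(1 - (-1/3)^8) / (1 - (-1/3))
S_8 = 22(1 - (1/6561)) / (4/3)
S_8 = 36080/2187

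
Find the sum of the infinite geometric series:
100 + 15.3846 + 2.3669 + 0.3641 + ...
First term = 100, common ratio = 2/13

For |r| < 1, S = a / (1 - r)
S = 100 / (1 - (2/13))
S = 100 / (11/13)
S = 1300/11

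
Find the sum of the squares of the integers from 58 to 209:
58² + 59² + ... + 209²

Use ∑_{k=1}^{n} k² = n(n+1)(2n+1)/6, then subtract the first 57 terms.
∑_{k=1}^{209} k² = 209×210×419/6 = 3064985
∑_{k=1}^{57} k² = 57×58×115/6 = 63365
∑_{k=58}^{209} k² = 3064985 - 63365 = 3001620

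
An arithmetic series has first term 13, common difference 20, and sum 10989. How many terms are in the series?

Using S = n/2 × [2a + (n-1)d]
10989 = n/2 × [2(13) + (n-1)(20)]
10989 = n/2 × [26 + 20n - 20]
21978 = n × [6 + 20n]
20n² + (6)n - 21978 = 0
Discriminant: Δ = (6)² - 4(20)(-21978) = 36 + 1758240 = 1758276
√Δ = 1326
n = [-(6) + √Δ] / (2·20) = (-6 + 1326) / 40 = 1320 / 40 = 33
(The negative root is discarded since n must be a positive integer.)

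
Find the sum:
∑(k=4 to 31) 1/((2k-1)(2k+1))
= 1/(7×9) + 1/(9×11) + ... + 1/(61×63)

Partial fractions: 1/((2k-1)(2k+1)) = (1/2)[1/(2k-1) - 1/(2k+1)]
The series telescopes:
= (1/2)[1/7 - 1/63]
= 4/63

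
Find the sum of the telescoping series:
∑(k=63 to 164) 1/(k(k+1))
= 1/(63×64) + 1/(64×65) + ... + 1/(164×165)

Partial fractions: 1/(k(k+1)) = 1/k - 1/(k+1)
The series telescopes:
= (1/63 - 1/64) + (1/64 - 1/65) + ... + (1/164 - 1/165)
= 1/63 - 1/165
= 34/3465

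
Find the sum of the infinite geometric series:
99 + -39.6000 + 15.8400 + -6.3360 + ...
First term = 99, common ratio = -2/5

For |r| < 1, S = a / (1 - r)
S = 99 / (1 - (-2/5))
S = 99 / (7/5)
S = 495/7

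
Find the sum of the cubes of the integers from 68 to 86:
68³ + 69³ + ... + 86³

Use ∑_{k=1}^{n} k³ = [n(n+1)/2]², then subtract the first 67 terms.
∑_{k=1}^{86} k³ = [86×87/2]² = 3741² = 13995081
∑_{k=1}^{67} k³ = [67×68/2]² = 2278² = 5189284
∑_{k=68}^{86} k³ = 13995081 - 5189284 = 8805797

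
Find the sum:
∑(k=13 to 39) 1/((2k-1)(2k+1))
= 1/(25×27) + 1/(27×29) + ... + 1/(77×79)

Partial fractions: 1/((2k-1)(2k+1)) = (1/2)[1/(2k-1) - 1/(2k+1)]
The series telescopes:
= (1/2)[1/25 - 1/79]
= 27/1975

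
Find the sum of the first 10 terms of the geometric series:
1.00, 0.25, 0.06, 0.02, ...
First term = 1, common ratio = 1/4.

Sₙ = a(1 - rⁿ) / (1 - r)
S_10 = 1(1 - (1/4)^10) / (1 - (1/4))
S_10 = 1(1 - (1/1048576)) / (3/4)
S_10 = 349525/262144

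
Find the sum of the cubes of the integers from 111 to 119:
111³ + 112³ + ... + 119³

Use ∑_{k=1}^{n} k³ = [n(n+1)/2]², then subtract the first 110 terms.
∑_{k=1}^{119} k³ = [119×120/2]² = 7140² = 50979600
∑_{k=1}^{110} k³ = [110×111/2]² = 6105² = 37271025
∑_{k=111}^{119} k³ = 50979600 - 37271025 = 13708575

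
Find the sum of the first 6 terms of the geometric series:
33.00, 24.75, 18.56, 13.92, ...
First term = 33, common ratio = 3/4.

Sₙ = a(1 - rⁿ) / (1 - r)
S_6 = 33(1 - (3/4)^6) / (1 - (3/4))
S_6 = 33(1 - (729/4096)) / (1/4)
S_6 = 111111/1024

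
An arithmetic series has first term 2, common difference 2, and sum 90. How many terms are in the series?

Using S = n/2 × [2a + (n-1)d]
90 = n/2 × [2(2) + (n-1)(2)]
90 = n/2 × [4 + 2n - 2]
180 = n × [2 + 2n]
2n² + (2)n - 180 = 0
Discriminant: Δ = (2)² - 4(2)(-180) = 4 + 1440 = 1444
√Δ = 38
n = [-(2) + √Δ] / (2·2) = (-2 + 38) / 4 = 36 / 4 = 9
(The negative root is discarded since n must be a positive integer.)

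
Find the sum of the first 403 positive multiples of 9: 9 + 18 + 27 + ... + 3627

Factor out 9: = 9(1 + 2 + ... + 403) = 9 × n(n+1)/2
= 9 × 403×404/2
= 9 × 81406
= 732654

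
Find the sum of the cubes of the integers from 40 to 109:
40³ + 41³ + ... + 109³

Use ∑_{k=1}^{n} k³ = [n(n+1)/2]², then subtract the first 39 terms.
∑_{k=1}^{109} k³ = [109×110/2]² = 5995² = 35940025
∑_{k=1}^{39} k³ = [39×40/2]² = 780² = 608400
∑_{k=40}^{109} k³ = 35940025 - 608400 = 35331625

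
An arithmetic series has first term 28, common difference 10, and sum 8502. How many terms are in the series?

Using S = n/2 × [2a + (n-1)d]
8502 = n/2 × [2(28) + (n-1)(10)]
8502 = n/2 × [56 + 10n - 10]
17004 = n × [46 + 10n]
10n² + (46)n - 17004 = 0
Discriminant: Δ = (46)² - 4(10)(-17004) = 2116 + 680160 = 682276
√Δ = 826
n = [-(46) + √Δ] / (2·10) = (-46 + 826) / 20 = 780 / 20 = 39
(The negative root is discarded since n must be a positive integer.)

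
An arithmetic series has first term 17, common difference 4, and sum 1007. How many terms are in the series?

Using S = n/2 × [2a + (n-1)d]
1007 = n/2 × [2(17) + (n-1)(4)]
1007 = n/2 × [34 + 4n - 4]
2014 = n × [30 + 4n]
4n² + (30)n - 2014 = 0
Discriminant: Δ = (30)² - 4(4)(-2014) = 900 + 32224 = 33124
√Δ = 182
n = [-(30) + √Δ] / (2·4) = (-30 + 182) / 8 = 152 / 8 = 19
(The negative root is discarded since n must be a positive integer.)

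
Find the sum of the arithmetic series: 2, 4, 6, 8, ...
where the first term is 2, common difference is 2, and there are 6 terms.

Sₙ = n/2 × (first + last)
Last term = a + (n-1)d = 2 + (6-1)×2 = 12
S_6 = 6/2 × (2 + 12)
S_6 = 6/2 × 14 = 42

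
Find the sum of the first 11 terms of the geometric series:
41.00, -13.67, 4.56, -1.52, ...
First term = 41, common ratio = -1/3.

Sₙ = a(1 - rⁿ) / (1 - r)
S_11 = 41(1 - (-1/3)^11) / (1 - (-1/3))
S_11 = 41(1 - (-1/177147)) / (4/3)
S_11 = 1815767/59049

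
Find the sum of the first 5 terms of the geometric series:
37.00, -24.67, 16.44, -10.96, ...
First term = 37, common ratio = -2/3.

Sₙ = a(1 - rⁿ) / (1 - r)
S_5 = 37(1 - (-2/3)^5) / (1 - (-2/3))
S_5 = 37(1 - (-32/243)) / (5/3)
S_5 = 2035/81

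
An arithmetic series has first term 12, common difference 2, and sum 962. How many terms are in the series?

Using S = n/2 × [2a + (n-1)d]
962 = n/2 × [2(12) + (n-1)(2)]
962 = n/2 × [24 + 2n - 2]
1924 = n × [22 + 2n]
2n² + (22)n - 1924 = 0
Discriminant: Δ = (22)² - 4(2)(-1924) = 484 + 15392 = 15876
√Δ = 126
n = [-(22) + √Δ] / (2·2) = (-22 + 126) / 4 = 104 / 4 = 26
(The negative root is discarded since n must be a positive integer.)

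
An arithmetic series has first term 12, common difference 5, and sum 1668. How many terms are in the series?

Using S = n/2 × [2a + (n-1)d]
1668 = n/2 × [2(12) + (n-1)(5)]
1668 = n/2 × [24 + 5n - 5]
3336 = n × [19 + 5n]
5n² + (19)n - 3336 = 0
Discriminant: Δ = (19)² - 4(5)(-3336) = 361 + 66720 = 67081
√Δ = 259
n = [-(19) + √Δ] / (2·5) = (-19 + 259) / 10 = 240 / 10 = 24
(The negative root is discarded since n must be a positive integer.)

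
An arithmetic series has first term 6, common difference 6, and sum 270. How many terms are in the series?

Using S = n/2 × [2a + (n-1)d]
270 = n/2 × [2(6) + (n-1)(6)]
270 = n/2 × [12 + 6n - 6]
540 = n × [6 + 6n]
6n² + (6)n - 540 = 0
Discriminant: Δ = (6)² - 4(6)(-540) = 36 + 12960 = 12996
√Δ = 114
n = [-(6) + √Δ] / (2·6) = (-6 + 114) / 12 = 108 / 12 = 9
(The negative root is discarded since n must be a positive integer.)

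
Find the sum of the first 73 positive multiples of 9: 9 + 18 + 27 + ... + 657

Factor out 9: = 9(1 + 2 + ... + 73) = 9 × n(n+1)/2
= 9 × 73×74/2
= 9 × 2701
= 24309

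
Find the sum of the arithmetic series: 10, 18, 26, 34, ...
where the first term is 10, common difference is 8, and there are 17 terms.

Sₙ = n/2 × (first + last)
Last term = a + (n-1)d = 10 + (17-1)×8 = 138
S_17 = 17/2 × (10 + 138)
S_17 = 17/2 × 148 = 1258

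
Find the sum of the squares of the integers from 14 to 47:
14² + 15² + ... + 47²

Use ∑_{k=1}^{n} k² = n(n+1)(2n+1)/6, then subtract the first 13 terms.
∑_{k=1}^{47} k² = 47×48×95/6 = 35720
∑_{k=1}^{13} k² = 13×14×27/6 = 819
∑_{k=14}^{47} k² = 35720 - 819 = 34901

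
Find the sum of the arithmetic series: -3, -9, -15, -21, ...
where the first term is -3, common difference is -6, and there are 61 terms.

Sₙ = n/2 × (first + last)
Last term = a + (n-1)d = -3 + (61-1)×(-6) = -363
S_61 = 61/2 × (-3 + (-363))
S_61 = 61/2 × (-366) = -11163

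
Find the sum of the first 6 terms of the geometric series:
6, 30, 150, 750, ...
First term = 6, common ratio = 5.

Sₙ = a(1 - rⁿ) / (1 - r)
S_6 = 6(1 - 5^6) / (1 - 5)
S_6 = 6(1 - 15625) / (-4)
S_6 = 23436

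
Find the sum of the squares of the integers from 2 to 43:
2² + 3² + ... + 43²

Use ∑_{k=1}^{n} k² = n(n+1)(2n+1)/6, then subtract the first 1 terms.
∑_{k=1}^{43} k² = 43×44×87/6 = 27434
∑_{k=1}^{1} k² = 1×2×3/6 = 1
∑_{k=2}^{43} k² = 27434 - 1 = 27433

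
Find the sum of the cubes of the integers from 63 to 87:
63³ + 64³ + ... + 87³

Use ∑_{k=1}^{n} k³ = [n(n+1)/2]², then subtract the first 62 terms.
∑_{k=1}^{87} k³ = [87×88/2]² = 3828² = 14653584
∑_{k=1}^{62} k³ = [62×63/2]² = 1953² = 3814209
∑_{k=63}^{87} k³ = 14653584 - 3814209 = 10839375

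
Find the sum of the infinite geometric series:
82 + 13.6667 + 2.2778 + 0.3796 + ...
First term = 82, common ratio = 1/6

For |r| < 1, S = a / (1 - r)
S = 82 / (1 - (1/6))
S = 82 / (5/6)
S = 492/5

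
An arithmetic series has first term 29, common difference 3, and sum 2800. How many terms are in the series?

Using S = n/2 × [2a + (n-1)d]
2800 = n/2 × [2(29) + (n-1)(3)]
2800 = n/2 × [58 + 3n - 3]
5600 = n × [55 + 3n]
3n² + (55)n - 5600 = 0
Discriminant: Δ = (55)² - 4(3)(-5600) = 3025 + 67200 = 70225
√Δ = 265
n = [-(55) + √Δ] / (2·3) = (-55 + 265) / 6 = 210 / 6 = 35
(The negative root is discarded since n must be a positive integer.)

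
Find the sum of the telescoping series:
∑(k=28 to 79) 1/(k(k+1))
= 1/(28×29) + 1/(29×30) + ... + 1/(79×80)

Partial fractions: 1/(k(k+1)) = 1/k - 1/(k+1)
The series telescopes:
= (1/28 - 1/29) + (1/29 - 1/30) + ... + (1/79 - 1/80)
= 1/28 - 1/80
= 13/560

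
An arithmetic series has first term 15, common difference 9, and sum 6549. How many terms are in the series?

Using S = n/2 × [2a + (n-1)d]
6549 = n/2 × [2(15) + (n-1)(9)]
6549 = n/2 × [30 + 9n - 9]
13098 = n × [21 + 9n]
9n² + (21)n - 13098 = 0
Discriminant: Δ = (21)² - 4(9)(-13098) = 441 + 471528 = 471969
√Δ = 687
n = [-(21) + √Δ] / (2·9) = (-21 + 687) / 18 = 666 / 18 = 37
(The negative root is discarded since n must be a positive integer.)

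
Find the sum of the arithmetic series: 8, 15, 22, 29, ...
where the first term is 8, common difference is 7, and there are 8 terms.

Sₙ = n/2 × (first + last)
Last term = a + (n-1)d = 8 + (8-1)×7 = 57
S_8 = 8/2 × (8 + 57)
S_8 = 8/2 × 65 = 260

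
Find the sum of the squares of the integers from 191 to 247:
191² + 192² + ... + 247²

Use ∑_{k=1}^{n} k² = n(n+1)(2n+1)/6, then subtract the first 190 terms.
∑_{k=1}^{247} k² = 247×248×495/6 = 5053620
∑_{k=1}^{190} k² = 190×191×381/6 = 2304415
∑_{k=191}^{247} k² = 5053620 - 2304415 = 2749205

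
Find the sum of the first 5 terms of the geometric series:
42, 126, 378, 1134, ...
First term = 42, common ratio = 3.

Sₙ = a(1 - rⁿ) / (1 - r)
S_5 = 42(1 - 3^5) / (1 - 3)
S_5 = 42(1 - 243) / (-2)
S_5 = 5082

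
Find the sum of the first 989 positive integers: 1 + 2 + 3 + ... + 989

Formula: ∑k = n(n+1)/2
= 989×990/2
= 979110/2
= 489555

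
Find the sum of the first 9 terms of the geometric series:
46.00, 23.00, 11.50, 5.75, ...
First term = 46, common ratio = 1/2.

Sₙ = a(1 - rⁿ) / (1 - r)
S_9 = 46(1 - (1/2)^9) / (1 - (1/2))
S_9 = 46(1 - (1/512)) / (1/2)
S_9 = 11753/128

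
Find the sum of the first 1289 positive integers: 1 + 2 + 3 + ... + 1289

Formula: ∑k = n(n+1)/2
= 1289×1290/2
= 1662810/2
= 831405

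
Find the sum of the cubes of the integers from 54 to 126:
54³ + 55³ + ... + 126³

Use ∑_{k=1}^{n} k³ = [n(n+1)/2]², then subtract the first 53 terms.
∑_{k=1}^{126} k³ = [126×127/2]² = 8001² = 64016001
∑_{k=1}^{53} k³ = [53×54/2]² = 1431² = 2047761
∑_{k=54}^{126} k³ = 64016001 - 2047761 = 61968240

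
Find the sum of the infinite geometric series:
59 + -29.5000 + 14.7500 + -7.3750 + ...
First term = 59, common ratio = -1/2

For |r| < 1, S = a / (1 - r)
S = 59 / (1 - (-1/2))
S = 59 / (3/2)
S = 118/3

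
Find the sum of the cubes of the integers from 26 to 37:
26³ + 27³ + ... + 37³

Use ∑_{k=1}^{n} k³ = [n(n+1)/2]², then subtract the first 25 terms.
∑_{k=1}^{37} k³ = [37×38/2]² = 703² = 494209
∑_{k=1}^{25} k³ = [25×26/2]² = 325² = 105625
∑_{k=26}^{37} k³ = 494209 - 105625 = 388584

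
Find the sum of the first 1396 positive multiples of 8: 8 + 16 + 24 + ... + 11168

Factor out 8: = 8(1 + 2 + ... + 1396) = 8 × n(n+1)/2
= 8 × 1396×1397/2
= 8 × 975106
= 7800848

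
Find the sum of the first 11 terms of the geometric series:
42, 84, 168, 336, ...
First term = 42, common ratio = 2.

Sₙ = a(1 - rⁿ) / (1 - r)
S_11 = 42(1 - 2^11) / (1 - 2)
S_11 = 42(1 - 2048) / (-1)
S_11 = 85974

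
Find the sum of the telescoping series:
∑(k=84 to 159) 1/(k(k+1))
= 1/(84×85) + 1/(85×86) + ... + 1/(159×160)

Partial fractions: 1/(k(k+1)) = 1/k - 1/(k+1)
The series telescopes:
= (1/84 - 1/85) + (1/85 - 1/86) + ... + (1/159 - 1/160)
= 1/84 - 1/160
= 19/3360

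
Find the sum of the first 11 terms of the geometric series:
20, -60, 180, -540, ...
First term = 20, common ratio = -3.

Sₙ = a(1 - rⁿ) / (1 - r)
S_11 = 20(1 - (-3)^11) / (1 - (-3))
S_11 = 20(1 - (-177147)) / (4)
S_11 = 885740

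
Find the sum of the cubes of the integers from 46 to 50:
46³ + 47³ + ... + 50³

Use ∑_{k=1}^{n} k³ = [n(n+1)/2]², then subtract the first 45 terms.
∑_{k=1}^{50} k³ = [50×51/2]² = 1275² = 1625625
∑_{k=1}^{45} k³ = [45×46/2]² = 1035² = 1071225
∑_{k=46}^{50} k³ = 1625625 - 1071225 = 554400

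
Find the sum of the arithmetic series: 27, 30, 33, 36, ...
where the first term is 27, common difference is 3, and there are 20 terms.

Sₙ = n/2 × (first + last)
Last term = a + (n-1)d = 27 + (20-1)×3 = 84
S_20 = 20/2 × (27 + 84)
S_20 = 20/2 × 111 = 1110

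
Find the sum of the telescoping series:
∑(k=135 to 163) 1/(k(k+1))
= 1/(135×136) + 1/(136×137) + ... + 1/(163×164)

Partial fractions: 1/(k(k+1)) = 1/k - 1/(k+1)
The series telescopes:
= (1/135 - 1/136) + (1/136 - 1/137) + ... + (1/163 - 1/164)
= 1/135 - 1/164
= 29/22140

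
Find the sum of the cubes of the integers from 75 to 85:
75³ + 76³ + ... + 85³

Use ∑_{k=1}^{n} k³ = [n(n+1)/2]², then subtract the first 74 terms.
∑_{k=1}^{85} k³ = [85×86/2]² = 3655² = 13359025
∑_{k=1}^{74} k³ = [74×75/2]² = 2775² = 7700625
∑_{k=75}^{85} k³ = 13359025 - 7700625 = 5658400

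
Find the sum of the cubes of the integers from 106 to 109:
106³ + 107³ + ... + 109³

Use ∑_{k=1}^{n} k³ = [n(n+1)/2]², then subtract the first 105 terms.
∑_{k=1}^{109} k³ = [109×110/2]² = 5995² = 35940025
∑_{k=1}^{105} k³ = [105×106/2]² = 5565² = 30969225
∑_{k=106}^{109} k³ = 35940025 - 30969225 = 4970800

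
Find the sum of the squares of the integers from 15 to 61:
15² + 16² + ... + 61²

Use ∑_{k=1}^{n} k² = n(n+1)(2n+1)/6, then subtract the first 14 terms.
∑_{k=1}^{61} k² = 61×62×123/6 = 77531
∑_{k=1}^{14} k² = 14×15×29/6 = 1015
∑_{k=15}^{61} k² = 77531 - 1015 = 76516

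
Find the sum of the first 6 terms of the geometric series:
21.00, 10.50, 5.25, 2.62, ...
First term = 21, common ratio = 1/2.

Sₙ = a(1 - rⁿ) / (1 - r)
S_6 = 21(1 - (1/2)^6) / (1 - (1/2))
S_6 = 21(1 - (1/64)) / (1/2)
S_6 = 1323/32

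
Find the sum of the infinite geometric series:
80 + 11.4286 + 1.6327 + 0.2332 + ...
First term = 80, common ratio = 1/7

For |r| < 1, S = a / (1 - r)
S = 80 / (1 - (1/7))
S = 80 / (6/7)
S = 280/3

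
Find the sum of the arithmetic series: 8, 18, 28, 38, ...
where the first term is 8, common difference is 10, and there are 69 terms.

Sₙ = n/2 × (first + last)
Last term = a + (n-1)d = 8 + (69-1)×10 = 688
S_69 = 69/2 × (8 + 688)
S_69 = 69/2 × 696 = 24012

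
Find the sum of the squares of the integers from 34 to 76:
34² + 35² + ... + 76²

Use ∑_{k=1}^{n} k² = n(n+1)(2n+1)/6, then subtract the first 33 terms.
∑_{k=1}^{76} k² = 76×77×153/6 = 149226
∑_{k=1}^{33} k² = 33×34×67/6 = 12529
∑_{k=34}^{76} k² = 149226 - 12529 = 136697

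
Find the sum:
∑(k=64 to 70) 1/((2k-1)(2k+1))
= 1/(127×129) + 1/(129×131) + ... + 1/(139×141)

Partial fractions: 1/((2k-1)(2k+1)) = (1/2)[1/(2k-1) - 1/(2k+1)]
The series telescopes:
= (1/2)[1/127 - 1/141]
= 7/17907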